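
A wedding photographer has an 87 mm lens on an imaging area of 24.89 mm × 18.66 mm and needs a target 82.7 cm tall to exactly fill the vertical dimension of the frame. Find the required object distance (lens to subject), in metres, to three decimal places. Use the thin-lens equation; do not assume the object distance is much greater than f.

3.943 m

W: 82.7 cm = 827 mm.
Magnification m = h/W = dᵢ/dₒ; combined with 1/f = 1/dₒ + 1/dᵢ this gives dₒ = f·(1 + W/h).
dₒ = 87 mm × (1 + 827/18.66) = 87 × 45.3194 ≈ 3942.788 mm = 3.94279 m.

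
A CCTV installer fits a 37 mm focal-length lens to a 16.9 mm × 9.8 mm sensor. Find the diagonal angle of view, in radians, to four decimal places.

Sensor diagonal = √(16.9² + 9.8²) = √381.6500 ≈ 19.5359 mm.
Angle of view α = 2·arctan(d/2f) with d = 19.5359 mm and f = 37 mm.
d/2f = 0.26400; arctan(0.26400) ≈ 0.2581 rad, so α ≈ 0.5162 rad.

0.5162 rad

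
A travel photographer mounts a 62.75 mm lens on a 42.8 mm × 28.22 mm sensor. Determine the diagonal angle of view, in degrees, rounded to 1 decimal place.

44.4°

Sensor diagonal = √(42.8² + 28.22²) = √2628.2084 ≈ 51.2661 mm.
Angle of view α = 2·arctan(d/2f) with d = 51.2661 mm and f = 62.75 mm.
d/2f = 0.40849; arctan(0.40849) ≈ 22.2197°, so α ≈ 44.4395°.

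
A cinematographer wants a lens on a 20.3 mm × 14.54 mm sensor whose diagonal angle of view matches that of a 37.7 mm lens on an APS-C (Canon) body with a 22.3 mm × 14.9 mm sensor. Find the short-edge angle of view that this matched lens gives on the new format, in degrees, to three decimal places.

Sensor diagonal = √(22.3² + 14.9²) = √719.3000 ≈ 26.8198 mm.
Sensor diagonal = √(20.3² + 14.54²) = √623.5016 ≈ 24.9700 mm.
Equal diagonal AOV ⇒ f₂ = f₁ · 24.9700/26.8198 = 37.7 × 0.93103 ≈ 35.0998 mm.
Short-edge AOV on the new format = 2·arctan(14.54 / (2 × 35.0998)) = 2·arctan(0.20712) ≈ 23.4037°.

23.404°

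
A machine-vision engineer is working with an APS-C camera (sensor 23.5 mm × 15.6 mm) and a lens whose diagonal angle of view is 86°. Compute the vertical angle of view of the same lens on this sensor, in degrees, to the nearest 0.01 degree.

54.56°

Sensor diagonal = √(23.5² + 15.6²) = √795.6100 ≈ 28.2066 mm.
From the diagonal AOV: f = 28.2066 / (2·tan(43°)) = 28.2066 / 1.86503 ≈ 15.1239 mm.
Vertical AOV = 2·arctan(15.6 / (2 × 15.1239)) = 2·arctan(0.51574) ≈ 54.5639°.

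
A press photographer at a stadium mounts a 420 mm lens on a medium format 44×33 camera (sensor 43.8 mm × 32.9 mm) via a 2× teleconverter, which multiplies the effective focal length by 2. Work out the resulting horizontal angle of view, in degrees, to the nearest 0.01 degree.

Effective focal length f = 420 × 2 = 840 mm.
α = 2·arctan(43.8 / (2 × 840)) = 2·arctan(0.02607) ≈ 2.9869°.

2.99°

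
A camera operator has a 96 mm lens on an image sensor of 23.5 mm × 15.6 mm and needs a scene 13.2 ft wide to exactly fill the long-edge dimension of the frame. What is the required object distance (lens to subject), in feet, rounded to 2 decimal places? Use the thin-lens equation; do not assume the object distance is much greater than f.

54.24 ft

W: 13.2 ft × 304.8 mm/ft = 4023.36 mm.
Magnification m = w/W = dᵢ/dₒ; combined with 1/f = 1/dₒ + 1/dᵢ this gives dₒ = f·(1 + W/w).
dₒ = 96 mm × (1 + 4023.36/23.5) = 96 × 172.2068 ≈ 16531.853 mm = 16531.853/304.8 ft = 54.2384 ft.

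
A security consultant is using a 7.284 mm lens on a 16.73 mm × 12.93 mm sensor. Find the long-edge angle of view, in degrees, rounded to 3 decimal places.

Angle of view α = 2·arctan(w/2f) with w = 16.73 mm and f = 7.284 mm.
w/2f = 1.14841; arctan(1.14841) ≈ 48.9516°, so α ≈ 97.9032°.

97.903°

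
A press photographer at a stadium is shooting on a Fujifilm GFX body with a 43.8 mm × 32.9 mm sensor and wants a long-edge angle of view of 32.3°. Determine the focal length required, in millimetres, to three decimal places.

From α = 2·arctan(w/2f) we get f = w / (2·tan(α/2)).
With w = 43.8 mm and α/2 = 16.15°, tan(α/2) ≈ 0.28958, so f ≈ 43.8 / 0.57916 ≈ 75.6266 mm.

75.627 mm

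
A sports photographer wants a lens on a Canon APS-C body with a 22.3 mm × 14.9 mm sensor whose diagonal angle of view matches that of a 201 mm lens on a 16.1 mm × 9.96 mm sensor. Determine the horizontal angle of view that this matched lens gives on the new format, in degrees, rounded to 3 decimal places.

Sensor diagonal = √(16.1² + 9.96²) = √358.4116 ≈ 18.9318 mm.
Sensor diagonal = √(22.3² + 14.9²) = √719.3000 ≈ 26.8198 mm.
Equal diagonal AOV ⇒ f₂ = f₁ · 26.8198/18.9318 = 201 × 1.41665 ≈ 284.7476 mm.
Horizontal AOV on the new format = 2·arctan(22.3 / (2 × 284.7476)) = 2·arctan(0.03916) ≈ 4.4848°.

4.485°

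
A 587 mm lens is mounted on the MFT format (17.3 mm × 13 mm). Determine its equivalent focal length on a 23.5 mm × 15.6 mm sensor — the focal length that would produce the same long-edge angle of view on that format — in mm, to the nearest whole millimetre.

797 mm

Equal angle of view means equal width/f ratio, so f₂ = f₁ · (width₂/width₁) = 587 × 23.5/17.3.
f₂ = 587 × 1.35838 ≈ 797.370 mm.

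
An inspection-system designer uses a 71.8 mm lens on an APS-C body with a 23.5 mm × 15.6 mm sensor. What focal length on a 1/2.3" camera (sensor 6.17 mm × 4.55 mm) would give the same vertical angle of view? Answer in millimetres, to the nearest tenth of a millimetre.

Equal angle of view means equal height/f ratio, so f₂ = f₁ · (height₂/height₁) = 71.8 × 4.55/15.6.
f₂ = 71.8 × 0.29167 ≈ 20.942 mm.

20.9 mm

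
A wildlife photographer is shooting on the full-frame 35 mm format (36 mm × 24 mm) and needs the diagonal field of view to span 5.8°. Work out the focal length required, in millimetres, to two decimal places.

427.05 mm

Sensor diagonal = √(36² + 24²) = √1872.0000 ≈ 43.2666 mm.
From α = 2·arctan(d/2f) we get f = d / (2·tan(α/2)).
With d = 43.2666 mm and α/2 = 2.9°, tan(α/2) ≈ 0.05066, so f ≈ 43.2666 / 0.10132 ≈ 427.0478 mm.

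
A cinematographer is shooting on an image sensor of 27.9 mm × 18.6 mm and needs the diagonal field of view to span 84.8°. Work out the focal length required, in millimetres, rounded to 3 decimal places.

Sensor diagonal = √(27.9² + 18.6²) = √1124.3700 ≈ 33.5316 mm.
From α = 2·arctan(d/2f) we get f = d / (2·tan(α/2)).
With d = 33.5316 mm and α/2 = 42.4°, tan(α/2) ≈ 0.91313, so f ≈ 33.5316 / 1.82625 ≈ 18.3609 mm.

18.361 mm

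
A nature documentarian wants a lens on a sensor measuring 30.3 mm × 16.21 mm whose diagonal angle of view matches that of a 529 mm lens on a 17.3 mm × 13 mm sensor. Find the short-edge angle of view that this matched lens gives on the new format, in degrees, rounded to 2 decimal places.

Sensor diagonal = √(17.3² + 13²) = √468.2900 ≈ 21.6400 mm.
Sensor diagonal = √(30.3² + 16.21²) = √1180.8541 ≈ 34.3636 mm.
Equal diagonal AOV ⇒ f₂ = f₁ · 34.3636/21.6400 = 529 × 1.58796 ≈ 840.0330 mm.
Short-edge AOV on the new format = 2·arctan(16.21 / (2 × 840.0330)) = 2·arctan(0.00965) ≈ 1.1056°.

1.11°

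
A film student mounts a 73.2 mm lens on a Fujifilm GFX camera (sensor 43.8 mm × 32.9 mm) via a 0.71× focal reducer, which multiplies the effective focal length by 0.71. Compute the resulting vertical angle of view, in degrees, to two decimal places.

35.13°

Effective focal length f = 73.2 × 0.71 = 51.972 mm.
α = 2·arctan(32.9 / (2 × 51.972)) = 2·arctan(0.31652) ≈ 35.1269°.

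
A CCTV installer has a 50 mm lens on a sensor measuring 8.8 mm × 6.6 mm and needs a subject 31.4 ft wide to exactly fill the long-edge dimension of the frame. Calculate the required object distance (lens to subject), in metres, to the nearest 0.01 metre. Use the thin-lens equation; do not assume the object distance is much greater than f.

W: 31.4 ft × 304.8 mm/ft = 9570.72 mm.
Magnification m = w/W = dᵢ/dₒ; combined with 1/f = 1/dₒ + 1/dᵢ this gives dₒ = f·(1 + W/w).
dₒ = 50 mm × (1 + 9570.72/8.8) = 50 × 1088.5818 ≈ 54429.089 mm = 54.4291 m.

54.43 m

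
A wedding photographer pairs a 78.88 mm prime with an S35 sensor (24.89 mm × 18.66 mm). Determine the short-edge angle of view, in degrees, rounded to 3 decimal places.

Angle of view α = 2·arctan(h/2f) with h = 18.66 mm and f = 78.88 mm.
h/2f = 0.11828; arctan(0.11828) ≈ 6.7457°, so α ≈ 13.4913°.

13.491°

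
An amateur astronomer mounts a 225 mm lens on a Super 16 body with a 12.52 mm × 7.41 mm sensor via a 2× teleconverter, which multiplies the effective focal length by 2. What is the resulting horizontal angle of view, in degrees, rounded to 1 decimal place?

1.6°

Effective focal length f = 225 × 2 = 450 mm.
α = 2·arctan(12.52 / (2 × 450)) = 2·arctan(0.01391) ≈ 1.5940°.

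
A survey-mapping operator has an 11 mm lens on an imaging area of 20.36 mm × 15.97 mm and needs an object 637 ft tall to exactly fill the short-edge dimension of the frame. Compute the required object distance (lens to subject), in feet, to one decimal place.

W: 637 ft × 304.8 mm/ft = 194157.59 mm.
Magnification m = h/W = dᵢ/dₒ; combined with 1/f = 1/dₒ + 1/dᵢ this gives dₒ = f·(1 + W/h).
dₒ = 11 mm × (1 + 194158/15.97) = 11 × 12158.6452 ≈ 133745.097 mm = 133745.097/304.8 ft = 438.796 ft.

438.8 ft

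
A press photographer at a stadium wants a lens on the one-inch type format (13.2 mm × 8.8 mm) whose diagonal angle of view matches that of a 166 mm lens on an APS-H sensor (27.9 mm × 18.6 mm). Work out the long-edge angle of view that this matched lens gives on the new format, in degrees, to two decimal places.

Sensor diagonal = √(27.9² + 18.6²) = √1124.3700 ≈ 33.5316 mm.
Sensor diagonal = √(13.2² + 8.8²) = √251.6800 ≈ 15.8644 mm.
Equal diagonal AOV ⇒ f₂ = f₁ · 15.8644/33.5316 = 166 × 0.47312 ≈ 78.5376 mm.
Long-edge AOV on the new format = 2·arctan(13.2 / (2 × 78.5376)) = 2·arctan(0.08404) ≈ 9.6073°.

9.61°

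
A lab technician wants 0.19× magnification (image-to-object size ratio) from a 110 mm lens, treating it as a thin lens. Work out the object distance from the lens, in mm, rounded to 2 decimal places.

With m = dᵢ/dₒ and 1/f = 1/dₒ + 1/dᵢ, substituting dᵢ = m·dₒ gives 1/f = (1 + 1/m)/dₒ, hence dₒ = f·(1 + 1/m).
dₒ = 110 × (1 + 1/0.19) = 110 × 6.26316 ≈ 688.947 mm.

688.95 mm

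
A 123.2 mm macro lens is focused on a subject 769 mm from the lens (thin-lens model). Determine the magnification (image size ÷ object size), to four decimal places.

Thin lens: 1/f = 1/dₒ + 1/dᵢ → 1/dᵢ = 1/123.2 − 1/769 = 0.0068165 mm⁻¹, so dᵢ ≈ 146.7030 mm.
Magnification m = dᵢ/dₒ = 146.7030/769 ≈ 0.19077.

0.1908×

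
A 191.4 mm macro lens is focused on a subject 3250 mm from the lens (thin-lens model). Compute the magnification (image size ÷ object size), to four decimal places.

Thin lens: 1/f = 1/dₒ + 1/dᵢ → 1/dᵢ = 1/191.4 − 1/3250 = 0.0049170 mm⁻¹, so dᵢ ≈ 203.3774 mm.
Magnification m = dᵢ/dₒ = 203.3774/3250 ≈ 0.06258.

0.0626×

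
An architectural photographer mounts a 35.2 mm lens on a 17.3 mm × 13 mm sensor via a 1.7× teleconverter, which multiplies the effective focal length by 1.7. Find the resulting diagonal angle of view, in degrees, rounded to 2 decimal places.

Effective focal length f = 35.2 × 1.7 = 59.84 mm.
Sensor diagonal = √(17.3² + 13²) = √468.2900 ≈ 21.6400 mm.
α = 2·arctan(21.640 / (2 × 59.84)) = 2·arctan(0.18082) ≈ 20.4985°.

20.50°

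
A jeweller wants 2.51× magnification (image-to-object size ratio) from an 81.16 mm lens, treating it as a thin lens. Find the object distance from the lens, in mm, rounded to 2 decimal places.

With m = dᵢ/dₒ and 1/f = 1/dₒ + 1/dᵢ, substituting dᵢ = m·dₒ gives 1/f = (1 + 1/m)/dₒ, hence dₒ = f·(1 + 1/m).
dₒ = 81.16 × (1 + 1/2.51) = 81.16 × 1.39841 ≈ 113.495 mm.

113.49 mm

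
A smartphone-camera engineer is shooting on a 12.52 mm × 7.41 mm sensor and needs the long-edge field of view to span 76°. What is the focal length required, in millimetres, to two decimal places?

8.01 mm

From α = 2·arctan(w/2f) we get f = w / (2·tan(α/2)).
With w = 12.52 mm and α/2 = 38°, tan(α/2) ≈ 0.78129, so f ≈ 12.52 / 1.56257 ≈ 8.0124 mm.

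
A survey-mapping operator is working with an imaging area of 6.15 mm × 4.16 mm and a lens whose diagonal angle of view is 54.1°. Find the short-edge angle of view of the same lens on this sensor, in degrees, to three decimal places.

31.931°

Sensor diagonal = √(6.15² + 4.16²) = √55.1281 ≈ 7.4248 mm.
From the diagonal AOV: f = 7.4248 / (2·tan(27.05°)) = 7.4248 / 1.02125 ≈ 7.2703 mm.
Short-edge AOV = 2·arctan(4.16 / (2 × 7.2703)) = 2·arctan(0.28609) ≈ 31.9310°.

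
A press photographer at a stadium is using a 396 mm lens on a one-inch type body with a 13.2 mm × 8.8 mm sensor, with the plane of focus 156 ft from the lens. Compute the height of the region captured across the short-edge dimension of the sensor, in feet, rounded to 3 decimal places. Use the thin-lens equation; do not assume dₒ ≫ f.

dₒ: 156 ft × 304.8 mm/ft = 47548.80 mm.
Similar triangles through the lens centre give W/dₒ = h/dᵢ; with 1/f = 1/dₒ + 1/dᵢ this gives W = h·(dₒ − f)/f.
W = 8.8 mm × (47548.8 − 396) / 396 = 8.8 × 119.0727 ≈ 1047.840 mm = 1047.840/304.8 ft = 3.4378 ft.

3.438 ft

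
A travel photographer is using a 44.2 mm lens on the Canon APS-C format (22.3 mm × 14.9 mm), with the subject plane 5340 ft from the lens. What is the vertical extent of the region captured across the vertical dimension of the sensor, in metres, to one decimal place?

dₒ: 5340 ft × 304.8 mm/ft = 1627631.95 mm.
Similar triangles through the lens centre give W/dₒ = h/dᵢ; with 1/f = 1/dₒ + 1/dᵢ this gives W = h·(dₒ − f)/f.
W = 14.9 mm × (1.62763e+06 − 44.2) / 44.2 = 14.9 × 36823.2522 ≈ 548666.458 mm = 548.666 m.

548.7 m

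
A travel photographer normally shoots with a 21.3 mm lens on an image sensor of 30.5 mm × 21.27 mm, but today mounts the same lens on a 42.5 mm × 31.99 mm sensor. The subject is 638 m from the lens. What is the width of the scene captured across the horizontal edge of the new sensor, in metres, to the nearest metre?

1273 m

The focal length stays 21.3 mm; the relevant sensor dimension is now w = 42.5 mm. Object distance dₒ = 638 m = 638000 mm.
Thin-lens field width W = w·(dₒ − f)/f = 42.5 × (638000 − 21.3)/21.3 ≈ 1272962.195 mm = 1272.96 m.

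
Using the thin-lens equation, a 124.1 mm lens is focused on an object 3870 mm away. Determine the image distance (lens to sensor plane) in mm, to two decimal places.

1/dᵢ = 1/f − 1/dₒ = 1/124.1 − 1/3870 = 0.0077996 mm⁻¹.
dᵢ = 1/0.0077996 ≈ 128.2114 mm.

128.21 mm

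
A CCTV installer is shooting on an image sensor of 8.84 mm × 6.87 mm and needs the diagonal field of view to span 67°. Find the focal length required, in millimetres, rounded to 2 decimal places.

8.46 mm

Sensor diagonal = √(8.84² + 6.87²) = √125.3425 ≈ 11.1956 mm.
From α = 2·arctan(d/2f) we get f = d / (2·tan(α/2)).
With d = 11.1956 mm and α/2 = 33.5°, tan(α/2) ≈ 0.66189, so f ≈ 11.1956 / 1.32377 ≈ 8.4574 mm.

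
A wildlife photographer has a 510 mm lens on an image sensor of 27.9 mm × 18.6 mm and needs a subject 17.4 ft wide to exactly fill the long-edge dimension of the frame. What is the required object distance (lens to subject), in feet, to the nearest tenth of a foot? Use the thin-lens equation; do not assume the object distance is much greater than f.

319.7 ft

W: 17.4 ft × 304.8 mm/ft = 5303.52 mm.
Magnification m = w/W = dᵢ/dₒ; combined with 1/f = 1/dₒ + 1/dᵢ this gives dₒ = f·(1 + W/w).
dₒ = 510 mm × (1 + 5303.52/27.9) = 510 × 191.0903 ≈ 97456.061 mm = 97456.061/304.8 ft = 319.738 ft.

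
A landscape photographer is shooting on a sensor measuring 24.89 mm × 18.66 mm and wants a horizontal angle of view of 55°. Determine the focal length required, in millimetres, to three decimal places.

23.907 mm

From α = 2·arctan(w/2f) we get f = w / (2·tan(α/2)).
With w = 24.89 mm and α/2 = 27.5°, tan(α/2) ≈ 0.52057, so f ≈ 24.89 / 1.04113 ≈ 23.9066 mm.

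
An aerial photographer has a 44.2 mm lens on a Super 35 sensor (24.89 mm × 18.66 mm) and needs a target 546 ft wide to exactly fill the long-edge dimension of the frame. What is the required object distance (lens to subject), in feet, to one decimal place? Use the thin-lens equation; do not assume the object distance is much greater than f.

969.7 ft

W: 546 ft × 304.8 mm/ft = 166420.79 mm.
Magnification m = w/W = dᵢ/dₒ; combined with 1/f = 1/dₒ + 1/dᵢ this gives dₒ = f·(1 + W/w).
dₒ = 44.2 mm × (1 + 166421/24.89) = 44.2 × 6687.2513 ≈ 295576.507 mm = 295576.507/304.8 ft = 969.739 ft.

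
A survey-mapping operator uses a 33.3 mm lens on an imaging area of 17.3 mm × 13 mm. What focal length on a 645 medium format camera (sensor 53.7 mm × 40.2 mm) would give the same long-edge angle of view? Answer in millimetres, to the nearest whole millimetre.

103 mm

Equal angle of view means equal width/f ratio, so f₂ = f₁ · (width₂/width₁) = 33.3 × 53.7/17.3.
f₂ = 33.3 × 3.10405 ≈ 103.365 mm.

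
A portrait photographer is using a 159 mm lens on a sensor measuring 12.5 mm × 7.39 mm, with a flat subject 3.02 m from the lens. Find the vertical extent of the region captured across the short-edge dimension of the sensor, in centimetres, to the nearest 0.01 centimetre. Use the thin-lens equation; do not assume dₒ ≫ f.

13.30 cm

dₒ: 3.02 m = 3020 mm.
Similar triangles through the lens centre give W/dₒ = h/dᵢ; with 1/f = 1/dₒ + 1/dᵢ this gives W = h·(dₒ − f)/f.
W = 7.39 mm × (3020 − 159) / 159 = 7.39 × 17.9937 ≈ 132.974 mm = 13.2974 cm.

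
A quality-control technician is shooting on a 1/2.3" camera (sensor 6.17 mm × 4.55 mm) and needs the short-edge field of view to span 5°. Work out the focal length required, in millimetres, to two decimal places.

52.11 mm

From α = 2·arctan(h/2f) we get f = h / (2·tan(α/2)).
With h = 4.55 mm and α/2 = 2.5°, tan(α/2) ≈ 0.04366, so f ≈ 4.55 / 0.08732 ≈ 52.1061 mm.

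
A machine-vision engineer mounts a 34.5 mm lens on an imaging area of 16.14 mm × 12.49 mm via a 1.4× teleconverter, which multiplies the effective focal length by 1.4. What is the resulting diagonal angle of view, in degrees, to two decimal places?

Effective focal length f = 34.5 × 1.4 = 48.3 mm.
Sensor diagonal = √(16.14² + 12.49²) = √416.4997 ≈ 20.4083 mm.
α = 2·arctan(20.408 / (2 × 48.3)) = 2·arctan(0.21127) ≈ 23.8585°.

23.86°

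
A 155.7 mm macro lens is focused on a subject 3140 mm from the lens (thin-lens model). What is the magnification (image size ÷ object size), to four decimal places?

Thin lens: 1/f = 1/dₒ + 1/dᵢ → 1/dᵢ = 1/155.7 − 1/3140 = 0.0061041 mm⁻¹, so dᵢ ≈ 163.8233 mm.
Magnification m = dᵢ/dₒ = 163.8233/3140 ≈ 0.05217.

0.0522×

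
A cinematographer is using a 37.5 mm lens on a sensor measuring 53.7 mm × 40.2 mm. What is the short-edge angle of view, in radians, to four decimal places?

0.9841 rad

Angle of view α = 2·arctan(h/2f) with h = 40.2 mm and f = 37.5 mm.
h/2f = 0.53600; arctan(0.53600) ≈ 0.4920 rad, so α ≈ 0.9841 rad.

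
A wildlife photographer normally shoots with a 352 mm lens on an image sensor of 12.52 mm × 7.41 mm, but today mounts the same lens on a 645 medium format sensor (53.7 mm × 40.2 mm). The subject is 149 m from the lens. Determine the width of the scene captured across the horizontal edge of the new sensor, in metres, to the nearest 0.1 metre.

The focal length stays 352 mm; the relevant sensor dimension is now w = 53.7 mm. Object distance dₒ = 149 m = 149000 mm.
Thin-lens field width W = w·(dₒ − f)/f = 53.7 × (149000 − 352)/352 ≈ 22677.266 mm = 22.6773 m.

22.7 m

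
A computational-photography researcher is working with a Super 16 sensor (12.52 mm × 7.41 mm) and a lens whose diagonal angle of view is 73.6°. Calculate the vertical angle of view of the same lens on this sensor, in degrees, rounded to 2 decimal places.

41.72°

Sensor diagonal = √(12.52² + 7.41²) = √211.6585 ≈ 14.5485 mm.
From the diagonal AOV: f = 14.5485 / (2·tan(36.8°)) = 14.5485 / 1.49619 ≈ 9.7237 mm.
Vertical AOV = 2·arctan(7.41 / (2 × 9.7237)) = 2·arctan(0.38103) ≈ 41.7165°.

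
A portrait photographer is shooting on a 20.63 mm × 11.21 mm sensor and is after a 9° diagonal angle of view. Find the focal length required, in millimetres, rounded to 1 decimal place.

149.2 mm

Sensor diagonal = √(20.63² + 11.21²) = √551.2610 ≈ 23.4789 mm.
From α = 2·arctan(d/2f) we get f = d / (2·tan(α/2)).
With d = 23.4789 mm and α/2 = 4.5°, tan(α/2) ≈ 0.07870, so f ≈ 23.4789 / 0.15740 ≈ 149.1642 mm.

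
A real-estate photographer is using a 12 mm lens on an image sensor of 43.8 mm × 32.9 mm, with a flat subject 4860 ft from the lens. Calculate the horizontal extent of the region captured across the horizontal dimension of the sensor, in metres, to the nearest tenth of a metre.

5406.8 m

dₒ: 4860 ft × 304.8 mm/ft = 1481327.95 mm.
Similar triangles through the lens centre give W/dₒ = w/dᵢ; with 1/f = 1/dₒ + 1/dᵢ this gives W = w·(dₒ − f)/f.
W = 43.8 mm × (1.48133e+06 − 12) / 12 = 43.8 × 123442.9960 ≈ 5406803.227 mm = 5406.8 m.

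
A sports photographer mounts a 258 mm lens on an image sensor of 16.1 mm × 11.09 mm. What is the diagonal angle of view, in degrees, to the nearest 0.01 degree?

Sensor diagonal = √(16.1² + 11.09²) = √382.1981 ≈ 19.5499 mm.
Angle of view α = 2·arctan(d/2f) with d = 19.5499 mm and f = 258 mm.
d/2f = 0.03789; arctan(0.03789) ≈ 2.1697°, so α ≈ 4.3395°.

4.34°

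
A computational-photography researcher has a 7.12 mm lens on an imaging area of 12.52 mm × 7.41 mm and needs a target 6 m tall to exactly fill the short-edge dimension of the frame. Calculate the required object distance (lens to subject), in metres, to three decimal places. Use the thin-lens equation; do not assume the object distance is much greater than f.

W: 6 m = 6000 mm.
Magnification m = h/W = dᵢ/dₒ; combined with 1/f = 1/dₒ + 1/dᵢ this gives dₒ = f·(1 + W/h).
dₒ = 7.12 mm × (1 + 6000/7.41) = 7.12 × 810.7166 ≈ 5772.302 mm = 5.7723 m.

5.772 m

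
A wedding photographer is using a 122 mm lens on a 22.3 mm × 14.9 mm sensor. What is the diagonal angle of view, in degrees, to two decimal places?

Sensor diagonal = √(22.3² + 14.9²) = √719.3000 ≈ 26.8198 mm.
Angle of view α = 2·arctan(d/2f) with d = 26.8198 mm and f = 122 mm.
d/2f = 0.10992; arctan(0.10992) ≈ 6.2726°, so α ≈ 12.5452°.

12.55°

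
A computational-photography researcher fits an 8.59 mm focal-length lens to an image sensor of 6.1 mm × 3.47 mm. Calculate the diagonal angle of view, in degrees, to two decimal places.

44.44°

Sensor diagonal = √(6.1² + 3.47²) = √49.2509 ≈ 7.0179 mm.
Angle of view α = 2·arctan(d/2f) with d = 7.0179 mm and f = 8.59 mm.
d/2f = 0.40849; arctan(0.40849) ≈ 22.2196°, so α ≈ 44.4393°.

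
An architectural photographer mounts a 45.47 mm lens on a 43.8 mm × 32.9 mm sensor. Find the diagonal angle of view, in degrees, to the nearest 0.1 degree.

62.1°

Sensor diagonal = √(43.8² + 32.9²) = √3000.8500 ≈ 54.7800 mm.
Angle of view α = 2·arctan(d/2f) with d = 54.7800 mm and f = 45.47 mm.
d/2f = 0.60238; arctan(0.60238) ≈ 31.0637°, so α ≈ 62.1274°.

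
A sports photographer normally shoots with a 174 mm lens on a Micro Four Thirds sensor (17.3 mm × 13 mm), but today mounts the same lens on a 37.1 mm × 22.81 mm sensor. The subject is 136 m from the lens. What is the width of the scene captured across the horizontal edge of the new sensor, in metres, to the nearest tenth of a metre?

29.0 m

The focal length stays 174 mm; the relevant sensor dimension is now w = 37.1 mm. Object distance dₒ = 136 m = 136000 mm.
Thin-lens field width W = w·(dₒ − f)/f = 37.1 × (136000 − 174)/174 ≈ 28960.601 mm = 28.9606 m.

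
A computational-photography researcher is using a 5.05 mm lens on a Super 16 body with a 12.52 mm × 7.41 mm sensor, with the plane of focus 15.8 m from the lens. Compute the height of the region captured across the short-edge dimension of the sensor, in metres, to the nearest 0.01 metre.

23.18 m

dₒ: 15.8 m = 15800 mm.
Similar triangles through the lens centre give W/dₒ = h/dᵢ; with 1/f = 1/dₒ + 1/dᵢ this gives W = h·(dₒ − f)/f.
W = 7.41 mm × (15800 − 5.05) / 5.05 = 7.41 × 3127.7129 ≈ 23176.352 mm = 23.1764 m.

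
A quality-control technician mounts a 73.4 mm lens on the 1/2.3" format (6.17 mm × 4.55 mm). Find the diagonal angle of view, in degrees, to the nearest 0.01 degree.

Sensor diagonal = √(6.17² + 4.55²) = √58.7714 ≈ 7.6663 mm.
Angle of view α = 2·arctan(d/2f) with d = 7.6663 mm and f = 73.4 mm.
d/2f = 0.05222; arctan(0.05222) ≈ 2.9894°, so α ≈ 5.9788°.

5.98°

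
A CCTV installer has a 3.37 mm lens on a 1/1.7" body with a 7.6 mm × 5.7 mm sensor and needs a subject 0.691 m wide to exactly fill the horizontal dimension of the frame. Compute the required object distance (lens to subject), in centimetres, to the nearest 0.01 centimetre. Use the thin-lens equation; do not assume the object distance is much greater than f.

30.98 cm

W: 0.691 m = 691 mm.
Magnification m = w/W = dᵢ/dₒ; combined with 1/f = 1/dₒ + 1/dᵢ this gives dₒ = f·(1 + W/w).
dₒ = 3.37 mm × (1 + 691/7.6) = 3.37 × 91.9211 ≈ 309.774 mm = 30.9774 cm.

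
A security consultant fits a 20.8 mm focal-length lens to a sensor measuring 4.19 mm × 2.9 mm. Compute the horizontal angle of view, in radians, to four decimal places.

Angle of view α = 2·arctan(w/2f) with w = 4.19 mm and f = 20.8 mm.
w/2f = 0.10072; arctan(0.10072) ≈ 0.1004 rad, so α ≈ 0.2008 rad.

0.2008 rad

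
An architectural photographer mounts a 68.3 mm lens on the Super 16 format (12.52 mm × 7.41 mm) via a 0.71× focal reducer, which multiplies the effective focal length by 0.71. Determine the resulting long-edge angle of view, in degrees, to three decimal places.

14.711°

Effective focal length f = 68.3 × 0.71 = 48.493 mm.
α = 2·arctan(12.52 / (2 × 48.493)) = 2·arctan(0.12909) ≈ 14.7114°.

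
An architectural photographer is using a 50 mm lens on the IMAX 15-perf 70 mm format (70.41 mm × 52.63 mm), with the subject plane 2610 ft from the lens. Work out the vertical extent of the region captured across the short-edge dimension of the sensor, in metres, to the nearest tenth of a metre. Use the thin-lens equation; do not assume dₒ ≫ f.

dₒ: 2610 ft × 304.8 mm/ft = 795527.97 mm.
Similar triangles through the lens centre give W/dₒ = h/dᵢ; with 1/f = 1/dₒ + 1/dᵢ this gives W = h·(dₒ − f)/f.
W = 52.63 mm × (795528 − 50) / 50 = 52.63 × 15909.5595 ≈ 837320.116 mm = 837.32 m.

837.3 m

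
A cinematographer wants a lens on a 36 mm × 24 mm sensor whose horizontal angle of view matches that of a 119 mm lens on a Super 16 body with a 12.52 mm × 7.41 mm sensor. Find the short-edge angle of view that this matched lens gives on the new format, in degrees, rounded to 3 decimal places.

Equal horizontal AOV ⇒ f₂ = f₁ · 36/12.52 = 119 × 2.87540 ≈ 342.1725 mm.
Short-edge AOV on the new format = 2·arctan(24 / (2 × 342.1725)) = 2·arctan(0.03507) ≈ 4.0171°.

4.017°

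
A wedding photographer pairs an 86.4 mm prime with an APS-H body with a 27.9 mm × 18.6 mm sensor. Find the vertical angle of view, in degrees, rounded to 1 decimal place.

Angle of view α = 2·arctan(h/2f) with h = 18.6 mm and f = 86.4 mm.
h/2f = 0.10764; arctan(0.10764) ≈ 6.1436°, so α ≈ 12.2872°.

12.3°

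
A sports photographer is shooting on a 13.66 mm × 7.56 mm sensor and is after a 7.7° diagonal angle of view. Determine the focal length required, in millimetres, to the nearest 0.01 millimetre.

116.00 mm

Sensor diagonal = √(13.66² + 7.56²) = √243.7492 ≈ 15.6125 mm.
From α = 2·arctan(d/2f) we get f = d / (2·tan(α/2)).
With d = 15.6125 mm and α/2 = 3.85°, tan(α/2) ≈ 0.06730, so f ≈ 15.6125 / 0.13459 ≈ 115.9976 mm.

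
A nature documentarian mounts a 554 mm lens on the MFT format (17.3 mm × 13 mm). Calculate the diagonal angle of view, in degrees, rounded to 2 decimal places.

2.24°

Sensor diagonal = √(17.3² + 13²) = √468.2900 ≈ 21.6400 mm.
Angle of view α = 2·arctan(d/2f) with d = 21.6400 mm and f = 554 mm.
d/2f = 0.01953; arctan(0.01953) ≈ 1.1189°, so α ≈ 2.2378°.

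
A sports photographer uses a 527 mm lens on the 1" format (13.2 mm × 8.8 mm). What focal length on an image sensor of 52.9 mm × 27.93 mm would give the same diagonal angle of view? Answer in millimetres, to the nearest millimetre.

1987 mm

Sensor diagonal = √(13.2² + 8.8²) = √251.6800 ≈ 15.8644 mm.
Sensor diagonal = √(52.9² + 27.93²) = √3578.4949 ≈ 59.8205 mm.
Equal angle of view means equal diagonal/f ratio, so f₂ = f₁ · (diagonal₂/diagonal₁) = 527 × 59.8205/15.8644.
f₂ = 527 × 3.77073 ≈ 1987.177 mm.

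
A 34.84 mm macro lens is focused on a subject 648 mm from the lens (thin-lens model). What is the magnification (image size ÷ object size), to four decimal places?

0.0568×

Thin lens: 1/f = 1/dₒ + 1/dᵢ → 1/dᵢ = 1/34.84 − 1/648 = 0.0271594 mm⁻¹, so dᵢ ≈ 36.8196 mm.
Magnification m = dᵢ/dₒ = 36.8196/648 ≈ 0.05682.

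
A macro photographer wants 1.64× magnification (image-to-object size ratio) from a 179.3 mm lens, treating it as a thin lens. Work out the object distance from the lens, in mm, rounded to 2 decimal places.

288.63 mm

With m = dᵢ/dₒ and 1/f = 1/dₒ + 1/dᵢ, substituting dᵢ = m·dₒ gives 1/f = (1 + 1/m)/dₒ, hence dₒ = f·(1 + 1/m).
dₒ = 179.3 × (1 + 1/1.64) = 179.3 × 1.60976 ≈ 288.629 mm.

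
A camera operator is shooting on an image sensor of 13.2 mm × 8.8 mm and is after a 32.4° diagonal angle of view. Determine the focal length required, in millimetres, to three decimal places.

Sensor diagonal = √(13.2² + 8.8²) = √251.6800 ≈ 15.8644 mm.
From α = 2·arctan(d/2f) we get f = d / (2·tan(α/2)).
With d = 15.8644 mm and α/2 = 16.2°, tan(α/2) ≈ 0.29053, so f ≈ 15.8644 / 0.58105 ≈ 27.3029 mm.

27.303 mm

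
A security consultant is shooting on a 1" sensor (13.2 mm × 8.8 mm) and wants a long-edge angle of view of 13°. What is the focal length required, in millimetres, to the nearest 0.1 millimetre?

57.9 mm

From α = 2·arctan(w/2f) we get f = w / (2·tan(α/2)).
With w = 13.2 mm and α/2 = 6.5°, tan(α/2) ≈ 0.11394, so f ≈ 13.2 / 0.22787 ≈ 57.9275 mm.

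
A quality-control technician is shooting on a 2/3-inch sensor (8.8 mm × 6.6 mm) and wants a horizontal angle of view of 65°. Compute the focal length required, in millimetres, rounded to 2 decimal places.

From α = 2·arctan(w/2f) we get f = w / (2·tan(α/2)).
With w = 8.8 mm and α/2 = 32.5°, tan(α/2) ≈ 0.63707, so f ≈ 8.8 / 1.27414 ≈ 6.9066 mm.

6.91 mm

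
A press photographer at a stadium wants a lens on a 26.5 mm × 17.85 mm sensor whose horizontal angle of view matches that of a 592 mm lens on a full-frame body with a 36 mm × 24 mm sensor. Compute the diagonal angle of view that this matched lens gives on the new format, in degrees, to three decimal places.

Equal horizontal AOV ⇒ f₂ = f₁ · 26.5/36 = 592 × 0.73611 ≈ 435.7778 mm.
Sensor diagonal = √(26.5² + 17.85²) = √1020.8725 ≈ 31.9511 mm.
Diagonal AOV on the new format = 2·arctan(31.9511 / (2 × 435.7778)) = 2·arctan(0.03666) ≈ 4.1990°.

4.199°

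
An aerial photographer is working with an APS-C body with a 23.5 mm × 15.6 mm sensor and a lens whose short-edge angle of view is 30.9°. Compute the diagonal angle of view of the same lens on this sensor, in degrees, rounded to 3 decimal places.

53.106°

From the short-edge AOV: f = 15.6 / (2·tan(15.45°)) = 15.6 / 0.55277 ≈ 28.2215 mm.
Sensor diagonal = √(23.5² + 15.6²) = √795.6100 ≈ 28.2066 mm.
Diagonal AOV = 2·arctan(28.2066 / (2 × 28.2215)) = 2·arctan(0.49974) ≈ 53.1058°.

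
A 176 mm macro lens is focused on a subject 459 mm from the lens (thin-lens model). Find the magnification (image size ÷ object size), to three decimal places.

0.622×

Thin lens: 1/f = 1/dₒ + 1/dᵢ → 1/dᵢ = 1/176 − 1/459 = 0.0035032 mm⁻¹, so dᵢ ≈ 285.4558 mm.
Magnification m = dᵢ/dₒ = 285.4558/459 ≈ 0.62191.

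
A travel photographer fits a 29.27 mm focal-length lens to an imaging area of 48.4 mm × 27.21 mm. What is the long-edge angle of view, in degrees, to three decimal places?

79.167°

Angle of view α = 2·arctan(w/2f) with w = 48.4 mm and f = 29.27 mm.
w/2f = 0.82679; arctan(0.82679) ≈ 39.5834°, so α ≈ 79.1669°.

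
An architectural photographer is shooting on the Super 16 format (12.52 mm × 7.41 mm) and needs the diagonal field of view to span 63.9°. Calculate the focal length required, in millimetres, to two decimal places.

Sensor diagonal = √(12.52² + 7.41²) = √211.6585 ≈ 14.5485 mm.
From α = 2·arctan(d/2f) we get f = d / (2·tan(α/2)).
With d = 14.5485 mm and α/2 = 31.95°, tan(α/2) ≈ 0.62366, so f ≈ 14.5485 / 1.24731 ≈ 11.6639 mm.

11.66 mm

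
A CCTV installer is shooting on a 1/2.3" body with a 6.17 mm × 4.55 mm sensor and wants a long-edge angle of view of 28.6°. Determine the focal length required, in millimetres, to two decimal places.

12.10 mm

From α = 2·arctan(w/2f) we get f = w / (2·tan(α/2)).
With w = 6.17 mm and α/2 = 14.3°, tan(α/2) ≈ 0.25490, so f ≈ 6.17 / 0.50979 ≈ 12.1029 mm.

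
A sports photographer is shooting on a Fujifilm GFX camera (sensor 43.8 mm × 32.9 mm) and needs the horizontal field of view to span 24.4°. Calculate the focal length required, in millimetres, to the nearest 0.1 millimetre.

101.3 mm

From α = 2·arctan(w/2f) we get f = w / (2·tan(α/2)).
With w = 43.8 mm and α/2 = 12.2°, tan(α/2) ≈ 0.21621, so f ≈ 43.8 / 0.43242 ≈ 101.2915 mm.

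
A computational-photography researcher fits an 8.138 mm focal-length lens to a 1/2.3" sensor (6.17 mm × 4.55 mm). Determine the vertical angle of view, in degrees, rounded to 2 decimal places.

31.24°

Angle of view α = 2·arctan(h/2f) with h = 4.55 mm and f = 8.138 mm.
h/2f = 0.27955; arctan(0.27955) ≈ 15.6185°, so α ≈ 31.2370°.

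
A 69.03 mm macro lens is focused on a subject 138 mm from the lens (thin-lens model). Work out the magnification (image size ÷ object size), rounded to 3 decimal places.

Thin lens: 1/f = 1/dₒ + 1/dᵢ → 1/dᵢ = 1/69.03 − 1/138 = 0.0072401 mm⁻¹, so dᵢ ≈ 138.1201 mm.
Magnification m = dᵢ/dₒ = 138.1201/138 ≈ 1.00087.

1.001×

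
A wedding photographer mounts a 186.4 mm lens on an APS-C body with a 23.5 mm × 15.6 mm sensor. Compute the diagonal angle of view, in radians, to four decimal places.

0.1510 rad

Sensor diagonal = √(23.5² + 15.6²) = √795.6100 ≈ 28.2066 mm.
Angle of view α = 2·arctan(d/2f) with d = 28.2066 mm and f = 186.4 mm.
d/2f = 0.07566; arctan(0.07566) ≈ 0.0755 rad, so α ≈ 0.1510 rad.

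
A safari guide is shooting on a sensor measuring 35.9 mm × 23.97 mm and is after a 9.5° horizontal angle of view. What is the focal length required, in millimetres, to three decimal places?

216.021 mm

From α = 2·arctan(w/2f) we get f = w / (2·tan(α/2)).
With w = 35.9 mm and α/2 = 4.75°, tan(α/2) ≈ 0.08309, so f ≈ 35.9 / 0.16619 ≈ 216.0215 mm.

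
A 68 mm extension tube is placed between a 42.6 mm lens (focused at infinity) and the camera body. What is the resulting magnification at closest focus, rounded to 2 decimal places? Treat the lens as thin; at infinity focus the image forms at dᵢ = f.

The tube moves the image plane from f to f + e, so dᵢ = 42.6 + 68 = 110.6 mm. Focus is achieved when 1/f = 1/dₒ + 1/dᵢ, giving dₒ = 1/(1/f − 1/(f+e)).
Magnification m = dᵢ/dₒ = (f+e)·(1/f − 1/(f+e)) = e/f = 68/42.6 ≈ 1.5962.

1.60×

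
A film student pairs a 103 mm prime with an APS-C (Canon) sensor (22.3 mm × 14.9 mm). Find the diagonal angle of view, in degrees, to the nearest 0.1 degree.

Sensor diagonal = √(22.3² + 14.9²) = √719.3000 ≈ 26.8198 mm.
Angle of view α = 2·arctan(d/2f) with d = 26.8198 mm and f = 103 mm.
d/2f = 0.13019; arctan(0.13019) ≈ 7.4178°, so α ≈ 14.8356°.

14.8°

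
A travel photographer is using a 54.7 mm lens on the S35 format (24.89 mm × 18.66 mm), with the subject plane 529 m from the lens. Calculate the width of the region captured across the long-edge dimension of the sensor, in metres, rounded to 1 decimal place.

dₒ: 529 m = 529000 mm.
Similar triangles through the lens centre give W/dₒ = w/dᵢ; with 1/f = 1/dₒ + 1/dᵢ this gives W = w·(dₒ − f)/f.
W = 24.89 mm × (529000 − 54.7) / 54.7 = 24.89 × 9669.9324 ≈ 240684.616 mm = 240.685 m.

240.7 m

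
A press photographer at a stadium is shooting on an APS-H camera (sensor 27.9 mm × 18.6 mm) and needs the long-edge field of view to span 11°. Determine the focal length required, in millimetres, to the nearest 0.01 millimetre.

From α = 2·arctan(w/2f) we get f = w / (2·tan(α/2)).
With w = 27.9 mm and α/2 = 5.5°, tan(α/2) ≈ 0.09629, so f ≈ 27.9 / 0.19258 ≈ 144.8763 mm.

144.88 mm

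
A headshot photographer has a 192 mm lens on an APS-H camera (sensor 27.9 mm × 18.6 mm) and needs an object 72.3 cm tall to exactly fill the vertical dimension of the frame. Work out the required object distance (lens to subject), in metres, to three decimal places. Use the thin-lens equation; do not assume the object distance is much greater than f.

7.655 m

W: 72.3 cm = 723 mm.
Magnification m = h/W = dᵢ/dₒ; combined with 1/f = 1/dₒ + 1/dᵢ this gives dₒ = f·(1 + W/h).
dₒ = 192 mm × (1 + 723/18.6) = 192 × 39.8710 ≈ 7655.226 mm = 7.65523 m.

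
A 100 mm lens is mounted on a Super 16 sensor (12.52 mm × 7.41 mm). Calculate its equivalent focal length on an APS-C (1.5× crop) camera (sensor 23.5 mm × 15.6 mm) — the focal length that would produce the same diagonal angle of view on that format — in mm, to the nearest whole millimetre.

Sensor diagonal = √(12.52² + 7.41²) = √211.6585 ≈ 14.5485 mm.
Sensor diagonal = √(23.5² + 15.6²) = √795.6100 ≈ 28.2066 mm.
Equal angle of view means equal diagonal/f ratio, so f₂ = f₁ · (diagonal₂/diagonal₁) = 100 × 28.2066/14.5485.
f₂ = 100 × 1.93880 ≈ 193.880 mm.

194 mm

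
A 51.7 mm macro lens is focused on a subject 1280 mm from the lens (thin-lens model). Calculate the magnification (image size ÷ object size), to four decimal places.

Thin lens: 1/f = 1/dₒ + 1/dᵢ → 1/dᵢ = 1/51.7 − 1/1280 = 0.0185611 mm⁻¹, so dᵢ ≈ 53.8761 mm.
Magnification m = dᵢ/dₒ = 53.8761/1280 ≈ 0.04209.

0.0421×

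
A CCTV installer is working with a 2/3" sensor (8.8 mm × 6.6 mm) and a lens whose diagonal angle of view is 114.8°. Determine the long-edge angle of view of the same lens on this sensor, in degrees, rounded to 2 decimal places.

Sensor diagonal = √(8.8² + 6.6²) = √121.0000 ≈ 11.0000 mm.
From the diagonal AOV: f = 11.0000 / (2·tan(57.4°)) = 11.0000 / 3.12731 ≈ 3.5174 mm.
Long-edge AOV = 2·arctan(8.8 / (2 × 3.5174)) = 2·arctan(1.25093) ≈ 102.7217°.

102.72°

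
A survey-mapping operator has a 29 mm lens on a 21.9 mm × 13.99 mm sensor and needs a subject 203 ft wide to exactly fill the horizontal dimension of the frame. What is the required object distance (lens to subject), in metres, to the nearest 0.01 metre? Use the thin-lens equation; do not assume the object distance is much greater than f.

W: 203 ft × 304.8 mm/ft = 61874.40 mm.
Magnification m = w/W = dᵢ/dₒ; combined with 1/f = 1/dₒ + 1/dᵢ this gives dₒ = f·(1 + W/w).
dₒ = 29 mm × (1 + 61874.4/21.9) = 29 × 2826.3150 ≈ 81963.134 mm = 81.9631 m.

81.96 m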